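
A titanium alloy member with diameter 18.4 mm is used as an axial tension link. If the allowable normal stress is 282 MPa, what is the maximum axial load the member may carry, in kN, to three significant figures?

75.0 kN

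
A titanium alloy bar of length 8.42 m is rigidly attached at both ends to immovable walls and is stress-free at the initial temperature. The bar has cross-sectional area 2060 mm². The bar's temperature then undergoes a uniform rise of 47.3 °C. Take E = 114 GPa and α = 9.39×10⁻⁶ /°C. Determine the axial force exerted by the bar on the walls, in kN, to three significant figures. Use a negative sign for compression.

-104 kN

Free thermal expansion αLΔT = 9.39e-6 · 8420 · 47.3 = 3.74 mm.
The walls impose strain ε = −(3.74)/8420 = -4.4415e-04; σ = Eε = 114000 · -4.4415e-04 = -50.63 MPa.
Wall reaction R = σ·A = -50.63·2060 = -104300 N = -104.3 kN.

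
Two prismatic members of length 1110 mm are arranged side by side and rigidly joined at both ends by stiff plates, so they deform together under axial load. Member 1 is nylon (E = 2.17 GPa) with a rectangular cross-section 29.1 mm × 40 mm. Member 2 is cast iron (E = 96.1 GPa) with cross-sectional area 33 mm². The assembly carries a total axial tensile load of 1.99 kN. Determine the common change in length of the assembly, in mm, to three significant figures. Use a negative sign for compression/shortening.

0.388 mm

A_1 = 1164 mm².
Equal strain + equilibrium ⇒ each member carries load in proportion to AE: A₁E₁ = 2526000 N, A₂E₂ = 3171000 N, ΣAE = 5697000 N.
δ = PL/ΣAE = 1990·1110/5697000 = 0.3877 mm.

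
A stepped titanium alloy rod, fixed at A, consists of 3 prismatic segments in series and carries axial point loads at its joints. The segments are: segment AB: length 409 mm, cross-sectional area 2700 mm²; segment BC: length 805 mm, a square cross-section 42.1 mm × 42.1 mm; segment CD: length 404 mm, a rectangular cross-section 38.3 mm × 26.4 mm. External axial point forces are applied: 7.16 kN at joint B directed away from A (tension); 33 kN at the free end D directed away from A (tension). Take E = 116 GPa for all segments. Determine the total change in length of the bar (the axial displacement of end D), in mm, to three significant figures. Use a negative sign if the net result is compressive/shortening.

0.295 mm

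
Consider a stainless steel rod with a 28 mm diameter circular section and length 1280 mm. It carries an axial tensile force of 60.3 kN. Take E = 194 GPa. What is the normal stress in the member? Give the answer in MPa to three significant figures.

97.9 MPa

A = 615.8 mm².
σ = N/A = 60300/615.8 = 97.93 MPa.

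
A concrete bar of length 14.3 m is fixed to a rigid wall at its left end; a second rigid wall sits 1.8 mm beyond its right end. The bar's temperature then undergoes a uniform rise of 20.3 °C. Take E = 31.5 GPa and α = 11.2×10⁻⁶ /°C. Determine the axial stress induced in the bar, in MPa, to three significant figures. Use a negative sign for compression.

-3.20 MPa

Free thermal expansion αLΔT = 11.2e-6 · 14300 · 20.3 = 3.251 mm.
The walls engage after the gap closes; constrained expansion = 3.251 − 1.8 = 1.451 mm.
The walls impose strain ε = −(1.451)/14300 = -1.0149e-04; σ = Eε = 31500 · -1.0149e-04 = -3.197 MPa.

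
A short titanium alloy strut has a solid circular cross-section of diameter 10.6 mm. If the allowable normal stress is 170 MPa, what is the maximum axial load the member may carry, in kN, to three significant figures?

A = 88.25 mm².
P_max = σ_allow · A = 170 · 88.25 = 15000 N = 15 kN.

15.0 kN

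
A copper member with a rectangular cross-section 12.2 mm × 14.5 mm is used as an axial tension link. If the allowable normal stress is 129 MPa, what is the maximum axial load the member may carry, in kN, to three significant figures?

22.8 kN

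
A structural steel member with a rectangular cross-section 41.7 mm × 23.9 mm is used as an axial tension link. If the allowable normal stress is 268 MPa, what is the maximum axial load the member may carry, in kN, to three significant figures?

267 kN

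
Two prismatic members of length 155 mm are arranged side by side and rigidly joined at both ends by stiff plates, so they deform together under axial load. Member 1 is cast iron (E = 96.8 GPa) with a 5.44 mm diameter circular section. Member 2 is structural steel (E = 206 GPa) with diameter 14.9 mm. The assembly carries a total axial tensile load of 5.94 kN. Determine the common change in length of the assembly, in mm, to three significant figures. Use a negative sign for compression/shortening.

0.0241 mm

A_1 = 23.24 mm².
A_2 = 174.4 mm².
Equal strain + equilibrium ⇒ each member carries load in proportion to AE: A₁E₁ = 2250000 N, A₂E₂ = 35920000 N, ΣAE = 38170000 N.
δ = PL/ΣAE = 5940·155/38170000 = 0.02412 mm.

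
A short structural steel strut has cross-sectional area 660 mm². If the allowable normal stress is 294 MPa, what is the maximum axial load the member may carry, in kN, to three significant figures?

194 kN

P_max = σ_allow · A = 294 · 660 = 194000 N = 194 kN.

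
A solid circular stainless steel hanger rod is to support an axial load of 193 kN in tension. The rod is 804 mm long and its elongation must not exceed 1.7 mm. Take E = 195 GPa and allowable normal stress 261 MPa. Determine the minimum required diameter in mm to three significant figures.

30.7 mm

Required area A ≥ P/σ_allow = 193000/261 = 739.5 mm².
For a solid circular section, d ≥ √(4A/π) = 30.68 mm.
Elongation limit: A ≥ PL/(Eδ_allow) = 193000·804/(195000·1.7) = 468.1 mm² ⇒ d ≥ 24.41 mm.
The stress limit governs.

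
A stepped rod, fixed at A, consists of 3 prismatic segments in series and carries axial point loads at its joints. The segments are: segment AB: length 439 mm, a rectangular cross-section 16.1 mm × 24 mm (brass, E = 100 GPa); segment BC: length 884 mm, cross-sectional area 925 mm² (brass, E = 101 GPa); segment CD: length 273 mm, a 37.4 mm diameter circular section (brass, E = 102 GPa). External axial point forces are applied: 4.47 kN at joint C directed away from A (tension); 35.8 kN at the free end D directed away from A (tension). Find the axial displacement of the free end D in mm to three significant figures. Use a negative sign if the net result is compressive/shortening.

0.926 mm

Internal axial forces (sectioning from the free end, tension +): N_CD = 35.8 kN, N_BC = 40.27 kN, N_AB = 40.27 kN.
A_AB = 386.4 mm².
A_CD = 1099 mm².
δ_AB = 40270·439/(386.4·100000) = 0.4575 mm
δ_BC = 40270·884/(925·101000) = 0.381 mm
δ_CD = 35800·273/(1099·102000) = 0.08722 mm
δ = Σδ_i = 0.9258 mm.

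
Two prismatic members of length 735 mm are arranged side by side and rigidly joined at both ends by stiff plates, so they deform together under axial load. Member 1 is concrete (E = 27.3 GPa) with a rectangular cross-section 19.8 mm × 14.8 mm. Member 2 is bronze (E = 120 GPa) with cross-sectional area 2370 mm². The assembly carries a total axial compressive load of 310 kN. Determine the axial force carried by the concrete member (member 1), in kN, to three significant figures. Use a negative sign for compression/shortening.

-8.48 kN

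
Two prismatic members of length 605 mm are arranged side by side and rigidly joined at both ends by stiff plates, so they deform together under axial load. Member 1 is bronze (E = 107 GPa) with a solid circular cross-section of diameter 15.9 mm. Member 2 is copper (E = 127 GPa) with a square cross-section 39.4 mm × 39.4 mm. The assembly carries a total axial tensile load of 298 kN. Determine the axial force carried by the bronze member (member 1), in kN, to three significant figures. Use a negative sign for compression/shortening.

A_1 = 198.6 mm².
A_2 = 1552 mm².
Equal strain + equilibrium ⇒ each member carries load in proportion to AE: A₁E₁ = 21250000 N, A₂E₂ = 197100000 N, ΣAE = 218400000 N.
F₁ = P·A₁E₁/ΣAE = 298000·21250000/218400000 = 28990 N.

29.0 kN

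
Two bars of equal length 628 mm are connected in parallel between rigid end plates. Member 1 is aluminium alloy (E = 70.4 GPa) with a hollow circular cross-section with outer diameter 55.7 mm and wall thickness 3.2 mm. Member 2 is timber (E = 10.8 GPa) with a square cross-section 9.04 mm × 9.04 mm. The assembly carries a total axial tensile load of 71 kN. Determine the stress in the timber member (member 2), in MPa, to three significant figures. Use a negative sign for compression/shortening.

20.2 MPa

A_1 = 527.8 mm².
A_2 = 81.72 mm².
Equal strain + equilibrium ⇒ each member carries load in proportion to AE: A₁E₁ = 37160000 N, A₂E₂ = 882600 N, ΣAE = 38040000 N.
σ₂ = P·E₂/ΣAE = 71000·10800/38040000 = 20.16 MPa.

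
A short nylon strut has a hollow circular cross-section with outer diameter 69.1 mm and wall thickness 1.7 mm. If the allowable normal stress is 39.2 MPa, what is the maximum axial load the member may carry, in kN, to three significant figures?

14.1 kN

A = 360 mm².
P_max = σ_allow · A = 39.2 · 360 = 14110 N = 14.11 kN.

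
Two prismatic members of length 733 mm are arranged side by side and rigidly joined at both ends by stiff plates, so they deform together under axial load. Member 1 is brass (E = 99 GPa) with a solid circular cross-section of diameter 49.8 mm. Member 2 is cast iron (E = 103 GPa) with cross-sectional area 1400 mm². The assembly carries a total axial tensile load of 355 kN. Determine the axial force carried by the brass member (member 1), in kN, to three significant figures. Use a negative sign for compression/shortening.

A_1 = 1948 mm².
Equal strain + equilibrium ⇒ each member carries load in proportion to AE: A₁E₁ = 192800000 N, A₂E₂ = 144200000 N, ΣAE = 337000000 N.
F₁ = P·A₁E₁/ΣAE = 355000·192800000/337000000 = 203100 N.

203 kN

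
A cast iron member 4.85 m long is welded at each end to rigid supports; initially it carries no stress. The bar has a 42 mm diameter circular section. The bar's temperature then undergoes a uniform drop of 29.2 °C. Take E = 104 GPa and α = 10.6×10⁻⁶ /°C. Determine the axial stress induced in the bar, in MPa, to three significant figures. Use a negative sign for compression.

Free thermal expansion αLΔT = 10.6e-6 · 4850 · -29.2 = -1.501 mm.
The walls impose strain ε = −(-1.501)/4850 = 3.0952e-04; σ = Eε = 104000 · 3.0952e-04 = 32.19 MPa.

32.2 MPa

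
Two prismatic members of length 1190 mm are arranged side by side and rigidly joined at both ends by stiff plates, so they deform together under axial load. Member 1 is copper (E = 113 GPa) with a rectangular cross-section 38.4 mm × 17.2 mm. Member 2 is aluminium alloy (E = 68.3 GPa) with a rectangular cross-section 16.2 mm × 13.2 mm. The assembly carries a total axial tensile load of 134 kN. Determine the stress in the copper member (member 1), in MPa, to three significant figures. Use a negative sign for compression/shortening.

170 MPa

A_1 = 660.5 mm².
A_2 = 213.8 mm².
Equal strain + equilibrium ⇒ each member carries load in proportion to AE: A₁E₁ = 74630000 N, A₂E₂ = 14610000 N, ΣAE = 89240000 N.
σ₁ = P·E₁/ΣAE = 134000·113000/89240000 = 169.7 MPa.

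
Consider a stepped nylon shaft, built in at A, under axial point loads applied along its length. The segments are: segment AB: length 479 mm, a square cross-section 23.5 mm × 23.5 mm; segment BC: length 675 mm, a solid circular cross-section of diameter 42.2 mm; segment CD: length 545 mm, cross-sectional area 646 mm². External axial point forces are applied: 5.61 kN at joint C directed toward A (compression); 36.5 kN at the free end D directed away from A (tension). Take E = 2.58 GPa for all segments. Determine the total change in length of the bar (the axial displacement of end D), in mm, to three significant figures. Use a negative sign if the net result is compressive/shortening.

28.1 mm

Internal axial forces (sectioning from the free end, tension +): N_CD = 36.5 kN, N_BC = 30.89 kN, N_AB = 30.89 kN.
A_AB = 552.2 mm².
A_BC = 1399 mm².
δ_AB = 30890·479/(552.2·2580) = 10.38 mm
δ_BC = 30890·675/(1399·2580) = 5.778 mm
δ_CD = 36500·545/(646·2580) = 11.94 mm
δ = Σδ_i = 28.1 mm.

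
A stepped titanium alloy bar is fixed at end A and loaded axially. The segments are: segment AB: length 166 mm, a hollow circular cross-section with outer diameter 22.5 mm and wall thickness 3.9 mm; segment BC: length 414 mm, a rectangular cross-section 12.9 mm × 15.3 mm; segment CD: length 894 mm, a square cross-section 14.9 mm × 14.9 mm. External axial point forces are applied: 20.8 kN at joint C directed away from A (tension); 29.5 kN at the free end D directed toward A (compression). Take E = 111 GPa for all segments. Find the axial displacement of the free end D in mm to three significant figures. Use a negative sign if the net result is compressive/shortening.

-1.29 mm

Internal axial forces (sectioning from the free end, tension +): N_CD = -29.5 kN, N_BC = -8.7 kN, N_AB = -8.7 kN.
A_AB = 227.9 mm².
A_BC = 197.4 mm².
A_CD = 222 mm².
δ_AB = -8700·166/(227.9·111000) = -0.05709 mm
δ_BC = -8700·414/(197.4·111000) = -0.1644 mm
δ_CD = -29500·894/(222·111000) = -1.07 mm
δ = Σδ_i = -1.292 mm.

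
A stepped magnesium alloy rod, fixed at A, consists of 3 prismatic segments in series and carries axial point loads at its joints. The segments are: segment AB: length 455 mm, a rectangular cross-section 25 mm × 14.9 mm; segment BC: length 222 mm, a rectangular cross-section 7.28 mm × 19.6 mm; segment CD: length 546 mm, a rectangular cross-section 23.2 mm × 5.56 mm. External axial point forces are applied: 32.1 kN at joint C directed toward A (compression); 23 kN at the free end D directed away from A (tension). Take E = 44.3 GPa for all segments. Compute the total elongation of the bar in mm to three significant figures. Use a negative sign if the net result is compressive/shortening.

1.63 mm

Internal axial forces (sectioning from the free end, tension +): N_CD = 23 kN, N_BC = -9.1 kN, N_AB = -9.1 kN.
A_AB = 372.5 mm².
A_BC = 142.7 mm².
A_CD = 129 mm².
δ_AB = -9100·455/(372.5·44300) = -0.2509 mm
δ_BC = -9100·222/(142.7·44300) = -0.3196 mm
δ_CD = 23000·546/(129·44300) = 2.198 mm
δ = Σδ_i = 1.627 mm.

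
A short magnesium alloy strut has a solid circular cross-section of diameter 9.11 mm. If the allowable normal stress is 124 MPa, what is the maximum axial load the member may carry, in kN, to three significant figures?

8.08 kN

A = 65.18 mm².
P_max = σ_allow · A = 124 · 65.18 = 8083 N = 8.083 kN.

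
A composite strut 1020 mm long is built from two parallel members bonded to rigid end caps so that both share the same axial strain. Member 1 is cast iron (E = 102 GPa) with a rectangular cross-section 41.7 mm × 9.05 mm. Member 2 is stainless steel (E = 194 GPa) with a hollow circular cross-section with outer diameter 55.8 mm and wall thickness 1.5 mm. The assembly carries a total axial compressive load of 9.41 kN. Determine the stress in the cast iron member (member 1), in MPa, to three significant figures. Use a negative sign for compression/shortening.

-10.9 MPa

A_1 = 377.4 mm².
A_2 = 255.9 mm².
Equal strain + equilibrium ⇒ each member carries load in proportion to AE: A₁E₁ = 38490000 N, A₂E₂ = 49640000 N, ΣAE = 88130000 N.
σ₁ = P·E₁/ΣAE = -9410·102000/88130000 = -10.89 MPa.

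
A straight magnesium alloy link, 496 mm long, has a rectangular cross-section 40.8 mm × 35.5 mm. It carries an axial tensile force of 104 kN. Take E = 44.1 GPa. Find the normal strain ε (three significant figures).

0.00163

A = 1448 mm².
σ = N/A = 71.8 MPa; ε = σ/E = 71.8/44100 = 1.628e-03.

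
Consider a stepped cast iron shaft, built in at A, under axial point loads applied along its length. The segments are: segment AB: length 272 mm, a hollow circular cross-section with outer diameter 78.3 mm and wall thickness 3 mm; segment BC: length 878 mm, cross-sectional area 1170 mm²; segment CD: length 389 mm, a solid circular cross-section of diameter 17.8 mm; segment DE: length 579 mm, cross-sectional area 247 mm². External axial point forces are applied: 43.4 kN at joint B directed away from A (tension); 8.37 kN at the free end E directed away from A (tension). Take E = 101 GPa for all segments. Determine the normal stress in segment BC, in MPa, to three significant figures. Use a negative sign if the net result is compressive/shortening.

7.15 MPa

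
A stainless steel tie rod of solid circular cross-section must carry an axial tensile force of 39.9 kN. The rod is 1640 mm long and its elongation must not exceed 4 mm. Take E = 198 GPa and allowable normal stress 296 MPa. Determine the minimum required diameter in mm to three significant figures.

Required area A ≥ P/σ_allow = 39900/296 = 134.8 mm².
For a solid circular section, d ≥ √(4A/π) = 13.1 mm.
Elongation limit: A ≥ PL/(Eδ_allow) = 39900·1640/(198000·4) = 82.62 mm² ⇒ d ≥ 10.26 mm.
The stress limit governs.

13.1 mm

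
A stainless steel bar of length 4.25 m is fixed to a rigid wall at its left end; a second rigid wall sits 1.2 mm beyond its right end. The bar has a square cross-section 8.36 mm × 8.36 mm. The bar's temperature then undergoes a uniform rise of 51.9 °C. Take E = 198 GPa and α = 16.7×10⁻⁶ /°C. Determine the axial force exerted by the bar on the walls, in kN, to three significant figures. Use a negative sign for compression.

-8.09 kN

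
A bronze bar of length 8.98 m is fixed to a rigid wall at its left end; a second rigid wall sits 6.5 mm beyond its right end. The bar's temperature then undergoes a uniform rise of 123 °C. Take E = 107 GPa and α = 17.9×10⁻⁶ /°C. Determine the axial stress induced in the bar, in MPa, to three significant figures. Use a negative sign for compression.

-158 MPa

Free thermal expansion αLΔT = 17.9e-6 · 8980 · 123 = 19.77 mm.
The walls engage after the gap closes; constrained expansion = 19.77 − 6.5 = 13.27 mm.
The walls impose strain ε = −(13.27)/8980 = -1.4779e-03; σ = Eε = 107000 · -1.4779e-03 = -158.1 MPa.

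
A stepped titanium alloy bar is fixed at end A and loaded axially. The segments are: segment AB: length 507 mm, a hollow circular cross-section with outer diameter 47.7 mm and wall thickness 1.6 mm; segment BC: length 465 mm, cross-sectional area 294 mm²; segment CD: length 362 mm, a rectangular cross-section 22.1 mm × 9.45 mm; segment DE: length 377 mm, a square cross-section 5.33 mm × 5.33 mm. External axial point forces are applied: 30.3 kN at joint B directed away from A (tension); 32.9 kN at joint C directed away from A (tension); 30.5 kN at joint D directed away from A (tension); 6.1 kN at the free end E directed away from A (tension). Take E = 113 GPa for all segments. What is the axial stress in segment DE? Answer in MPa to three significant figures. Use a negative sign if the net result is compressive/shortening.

Internal axial forces (sectioning from the free end, tension +): N_DE = 6.1 kN, N_CD = 36.6 kN, N_BC = 69.5 kN, N_AB = 99.8 kN.
A_DE = 28.41 mm².
σ_DE = N_DE/A_DE = 6100/28.41 = 214.7 MPa.

215 MPa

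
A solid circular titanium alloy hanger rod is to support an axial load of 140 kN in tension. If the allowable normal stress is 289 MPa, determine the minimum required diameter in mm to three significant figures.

Required area A ≥ P/σ_allow = 140000/289 = 484.4 mm².
For a solid circular section, d ≥ √(4A/π) = 24.84 mm.

24.8 mm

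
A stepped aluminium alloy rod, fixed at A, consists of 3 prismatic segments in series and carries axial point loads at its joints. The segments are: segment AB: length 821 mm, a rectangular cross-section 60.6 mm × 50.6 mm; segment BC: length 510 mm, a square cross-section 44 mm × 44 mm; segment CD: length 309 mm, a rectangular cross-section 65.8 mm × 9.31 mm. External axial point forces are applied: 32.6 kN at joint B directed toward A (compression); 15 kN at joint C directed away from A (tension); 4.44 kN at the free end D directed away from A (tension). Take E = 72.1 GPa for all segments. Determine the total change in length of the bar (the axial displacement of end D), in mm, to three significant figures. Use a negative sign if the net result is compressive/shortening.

0.0532 mm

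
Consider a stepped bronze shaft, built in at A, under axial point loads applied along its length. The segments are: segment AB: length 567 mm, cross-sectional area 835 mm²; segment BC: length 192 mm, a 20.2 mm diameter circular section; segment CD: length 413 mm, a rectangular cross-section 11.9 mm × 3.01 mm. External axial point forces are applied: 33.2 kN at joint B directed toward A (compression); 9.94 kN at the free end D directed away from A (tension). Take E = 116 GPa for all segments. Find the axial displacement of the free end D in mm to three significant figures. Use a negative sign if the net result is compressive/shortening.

0.903 mm

Internal axial forces (sectioning from the free end, tension +): N_CD = 9.94 kN, N_BC = 9.94 kN, N_AB = -23.26 kN.
A_BC = 320.5 mm².
A_CD = 35.82 mm².
δ_AB = -23260·567/(835·116000) = -0.1362 mm
δ_BC = 9940·192/(320.5·116000) = 0.05134 mm
δ_CD = 9940·413/(35.82·116000) = 0.988 mm
δ = Σδ_i = 0.9032 mm.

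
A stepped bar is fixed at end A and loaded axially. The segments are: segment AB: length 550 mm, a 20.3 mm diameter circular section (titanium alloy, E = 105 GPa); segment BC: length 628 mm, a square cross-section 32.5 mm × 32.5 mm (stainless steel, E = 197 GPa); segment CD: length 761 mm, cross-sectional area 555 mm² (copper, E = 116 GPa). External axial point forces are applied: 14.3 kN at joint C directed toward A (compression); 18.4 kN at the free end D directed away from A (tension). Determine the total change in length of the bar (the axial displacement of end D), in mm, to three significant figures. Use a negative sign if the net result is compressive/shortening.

Internal axial forces (sectioning from the free end, tension +): N_CD = 18.4 kN, N_BC = 4.1 kN, N_AB = 4.1 kN.
A_AB = 323.7 mm².
A_BC = 1056 mm².
δ_AB = 4100·550/(323.7·105000) = 0.06636 mm
δ_BC = 4100·628/(1056·197000) = 0.01237 mm
δ_CD = 18400·761/(555·116000) = 0.2175 mm
δ = Σδ_i = 0.2962 mm.

0.296 mm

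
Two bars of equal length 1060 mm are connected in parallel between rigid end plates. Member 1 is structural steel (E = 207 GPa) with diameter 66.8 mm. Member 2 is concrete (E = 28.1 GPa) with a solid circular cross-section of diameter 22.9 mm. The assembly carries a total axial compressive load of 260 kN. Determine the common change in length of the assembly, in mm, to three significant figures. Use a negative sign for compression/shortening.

-0.374 mm

A_1 = 3505 mm².
A_2 = 411.9 mm².
Equal strain + equilibrium ⇒ each member carries load in proportion to AE: A₁E₁ = 725500000 N, A₂E₂ = 11570000 N, ΣAE = 737000000 N.
δ = PL/ΣAE = -260000·1060/737000000 = -0.3739 mm.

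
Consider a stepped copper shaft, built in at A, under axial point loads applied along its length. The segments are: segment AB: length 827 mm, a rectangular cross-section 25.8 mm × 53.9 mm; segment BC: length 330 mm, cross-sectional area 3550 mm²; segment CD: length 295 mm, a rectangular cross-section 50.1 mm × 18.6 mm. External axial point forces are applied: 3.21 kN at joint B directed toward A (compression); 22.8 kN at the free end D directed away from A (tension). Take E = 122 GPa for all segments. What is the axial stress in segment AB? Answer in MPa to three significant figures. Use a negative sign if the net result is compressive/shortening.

14.1 MPa

Internal axial forces (sectioning from the free end, tension +): N_CD = 22.8 kN, N_BC = 22.8 kN, N_AB = 19.59 kN.
A_AB = 1391 mm².
σ_AB = N_AB/A_AB = 19590/1391 = 14.09 MPa.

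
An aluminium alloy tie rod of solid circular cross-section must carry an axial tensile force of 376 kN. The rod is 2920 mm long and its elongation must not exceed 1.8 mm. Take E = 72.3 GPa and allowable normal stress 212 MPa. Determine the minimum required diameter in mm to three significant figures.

104 mm

Required area A ≥ P/σ_allow = 376000/212 = 1774 mm².
For a solid circular section, d ≥ √(4A/π) = 47.52 mm.
Elongation limit: A ≥ PL/(Eδ_allow) = 376000·2920/(72300·1.8) = 8436 mm² ⇒ d ≥ 103.6 mm.
The elongation limit governs.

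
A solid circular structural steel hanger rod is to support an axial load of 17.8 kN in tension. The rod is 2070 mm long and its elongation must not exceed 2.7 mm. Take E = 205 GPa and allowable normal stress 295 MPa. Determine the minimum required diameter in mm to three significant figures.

9.21 mm

Required area A ≥ P/σ_allow = 17800/295 = 60.34 mm².
For a solid circular section, d ≥ √(4A/π) = 8.765 mm.
Elongation limit: A ≥ PL/(Eδ_allow) = 17800·2070/(205000·2.7) = 66.57 mm² ⇒ d ≥ 9.206 mm.
The elongation limit governs.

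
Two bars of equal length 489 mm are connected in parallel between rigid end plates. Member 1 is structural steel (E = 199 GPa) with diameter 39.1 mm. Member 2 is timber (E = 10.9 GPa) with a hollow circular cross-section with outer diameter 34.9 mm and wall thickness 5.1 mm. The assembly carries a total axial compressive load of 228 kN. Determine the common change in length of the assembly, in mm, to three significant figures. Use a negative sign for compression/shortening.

-0.457 mm

A_1 = 1201 mm².
A_2 = 477.5 mm².
Equal strain + equilibrium ⇒ each member carries load in proportion to AE: A₁E₁ = 238900000 N, A₂E₂ = 5204000 N, ΣAE = 244100000 N.
δ = PL/ΣAE = -228000·489/244100000 = -0.4567 mm.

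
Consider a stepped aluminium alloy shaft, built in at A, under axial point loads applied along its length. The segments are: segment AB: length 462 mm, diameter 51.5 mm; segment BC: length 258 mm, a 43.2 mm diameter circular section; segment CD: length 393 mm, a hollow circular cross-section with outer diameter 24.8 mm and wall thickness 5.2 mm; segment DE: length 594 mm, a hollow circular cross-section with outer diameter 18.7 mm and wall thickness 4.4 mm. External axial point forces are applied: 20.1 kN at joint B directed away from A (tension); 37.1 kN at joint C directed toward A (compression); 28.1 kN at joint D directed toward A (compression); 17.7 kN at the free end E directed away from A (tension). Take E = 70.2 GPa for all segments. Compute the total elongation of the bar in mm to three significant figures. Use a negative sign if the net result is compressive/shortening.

Internal axial forces (sectioning from the free end, tension +): N_DE = 17.7 kN, N_CD = -10.4 kN, N_BC = -47.5 kN, N_AB = -27.4 kN.
A_AB = 2083 mm².
A_BC = 1466 mm².
A_CD = 320.2 mm².
A_DE = 197.7 mm².
δ_AB = -27400·462/(2083·70200) = -0.08657 mm
δ_BC = -47500·258/(1466·70200) = -0.1191 mm
δ_CD = -10400·393/(320.2·70200) = -0.1818 mm
δ_DE = 17700·594/(197.7·70200) = 0.7577 mm
δ = Σδ_i = 0.3702 mm.

0.370 mm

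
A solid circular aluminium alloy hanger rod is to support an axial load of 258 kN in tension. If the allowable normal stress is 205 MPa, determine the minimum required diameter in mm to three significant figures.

Required area A ≥ P/σ_allow = 258000/205 = 1259 mm².
For a solid circular section, d ≥ √(4A/π) = 40.03 mm.

40.0 mm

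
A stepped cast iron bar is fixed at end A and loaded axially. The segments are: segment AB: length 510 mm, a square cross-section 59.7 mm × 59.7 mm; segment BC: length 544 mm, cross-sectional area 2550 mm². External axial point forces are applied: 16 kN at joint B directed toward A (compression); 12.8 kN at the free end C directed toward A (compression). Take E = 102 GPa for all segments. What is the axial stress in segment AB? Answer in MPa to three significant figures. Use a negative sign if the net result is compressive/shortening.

-8.08 MPa

Internal axial forces (sectioning from the free end, tension +): N_BC = -12.8 kN, N_AB = -28.8 kN.
A_AB = 3564 mm².
σ_AB = N_AB/A_AB = -28800/3564 = -8.081 MPa.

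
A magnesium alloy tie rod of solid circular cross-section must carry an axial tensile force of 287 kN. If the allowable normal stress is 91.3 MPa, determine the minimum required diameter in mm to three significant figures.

Required area A ≥ P/σ_allow = 287000/91.3 = 3143 mm².
For a solid circular section, d ≥ √(4A/π) = 63.26 mm.

63.3 mm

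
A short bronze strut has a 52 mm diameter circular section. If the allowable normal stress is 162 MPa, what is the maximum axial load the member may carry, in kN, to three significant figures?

A = 2124 mm².
P_max = σ_allow · A = 162 · 2124 = 344000 N = 344 kN.

344 kN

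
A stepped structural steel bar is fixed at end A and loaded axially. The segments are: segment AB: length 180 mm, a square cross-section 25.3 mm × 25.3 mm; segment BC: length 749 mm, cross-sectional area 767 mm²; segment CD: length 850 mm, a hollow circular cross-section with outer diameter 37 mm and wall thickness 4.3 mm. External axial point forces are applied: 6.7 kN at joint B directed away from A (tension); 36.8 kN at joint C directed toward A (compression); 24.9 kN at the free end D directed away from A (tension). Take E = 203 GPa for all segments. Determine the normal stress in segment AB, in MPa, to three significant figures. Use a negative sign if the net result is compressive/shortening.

Internal axial forces (sectioning from the free end, tension +): N_CD = 24.9 kN, N_BC = -11.9 kN, N_AB = -5.2 kN.
A_AB = 640.1 mm².
σ_AB = N_AB/A_AB = -5200/640.1 = -8.124 MPa.

-8.12 MPa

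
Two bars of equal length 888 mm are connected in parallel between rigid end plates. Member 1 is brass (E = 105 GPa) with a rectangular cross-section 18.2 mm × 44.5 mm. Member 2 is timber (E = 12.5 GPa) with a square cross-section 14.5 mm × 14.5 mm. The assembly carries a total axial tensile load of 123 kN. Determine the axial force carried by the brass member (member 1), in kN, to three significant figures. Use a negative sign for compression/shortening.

119 kN

A_1 = 809.9 mm².
A_2 = 210.2 mm².
Equal strain + equilibrium ⇒ each member carries load in proportion to AE: A₁E₁ = 85040000 N, A₂E₂ = 2628000 N, ΣAE = 87670000 N.
F₁ = P·A₁E₁/ΣAE = 123000·85040000/87670000 = 119300 N.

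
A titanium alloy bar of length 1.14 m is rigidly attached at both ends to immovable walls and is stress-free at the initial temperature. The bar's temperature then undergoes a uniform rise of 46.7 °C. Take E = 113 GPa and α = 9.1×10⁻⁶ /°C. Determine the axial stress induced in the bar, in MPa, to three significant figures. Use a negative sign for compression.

-48.0 MPa

Free thermal expansion αLΔT = 9.1e-6 · 1140 · 46.7 = 0.4845 mm.
The walls impose strain ε = −(0.4845)/1140 = -4.2497e-04; σ = Eε = 113000 · -4.2497e-04 = -48.02 MPa.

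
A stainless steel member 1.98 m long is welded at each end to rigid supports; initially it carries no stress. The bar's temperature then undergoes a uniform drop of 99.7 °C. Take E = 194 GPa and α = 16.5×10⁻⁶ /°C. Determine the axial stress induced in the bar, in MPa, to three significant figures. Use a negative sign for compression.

319 MPa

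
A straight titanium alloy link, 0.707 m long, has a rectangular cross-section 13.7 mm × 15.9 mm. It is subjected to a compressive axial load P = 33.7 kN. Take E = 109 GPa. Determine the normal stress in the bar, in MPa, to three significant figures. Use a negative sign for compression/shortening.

-155 MPa

A = 217.8 mm².
σ = N/A = -33700/217.8 = -154.7 MPa.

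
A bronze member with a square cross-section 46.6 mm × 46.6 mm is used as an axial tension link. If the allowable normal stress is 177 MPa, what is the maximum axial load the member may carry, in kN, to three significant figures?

A = 2172 mm².
P_max = σ_allow · A = 177 · 2172 = 384400 N = 384.4 kN.

384 kN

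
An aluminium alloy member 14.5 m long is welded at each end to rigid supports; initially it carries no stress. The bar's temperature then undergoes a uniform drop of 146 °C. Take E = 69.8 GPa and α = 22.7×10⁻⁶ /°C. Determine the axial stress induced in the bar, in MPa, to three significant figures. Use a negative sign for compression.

Free thermal expansion αLΔT = 22.7e-6 · 14500 · -146 = -48.06 mm.
The walls impose strain ε = −(-48.06)/14500 = 3.3142e-03; σ = Eε = 69800 · 3.3142e-03 = 231.3 MPa.

231 MPa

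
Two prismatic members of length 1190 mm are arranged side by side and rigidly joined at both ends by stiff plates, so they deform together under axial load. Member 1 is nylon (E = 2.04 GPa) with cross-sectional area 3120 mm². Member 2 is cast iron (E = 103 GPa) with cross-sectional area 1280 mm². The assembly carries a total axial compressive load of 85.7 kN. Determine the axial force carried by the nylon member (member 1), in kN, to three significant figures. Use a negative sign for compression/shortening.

Equal strain + equilibrium ⇒ each member carries load in proportion to AE: A₁E₁ = 6365000 N, A₂E₂ = 131800000 N, ΣAE = 138200000 N.
F₁ = P·A₁E₁/ΣAE = -85700·6365000/138200000 = -3947 N.

-3.95 kN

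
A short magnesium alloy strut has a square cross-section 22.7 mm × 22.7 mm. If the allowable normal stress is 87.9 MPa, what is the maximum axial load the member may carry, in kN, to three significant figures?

45.3 kN

A = 515.3 mm².
P_max = σ_allow · A = 87.9 · 515.3 = 45290 N = 45.29 kN.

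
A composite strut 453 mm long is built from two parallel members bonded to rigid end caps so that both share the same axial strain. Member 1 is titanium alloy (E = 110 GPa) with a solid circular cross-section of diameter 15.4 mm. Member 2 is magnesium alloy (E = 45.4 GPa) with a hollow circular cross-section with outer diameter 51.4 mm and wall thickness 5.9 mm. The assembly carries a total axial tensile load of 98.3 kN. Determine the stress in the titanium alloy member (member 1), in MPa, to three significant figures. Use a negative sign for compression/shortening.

184 MPa

A_1 = 186.3 mm².
A_2 = 843.4 mm².
Equal strain + equilibrium ⇒ each member carries load in proportion to AE: A₁E₁ = 20490000 N, A₂E₂ = 38290000 N, ΣAE = 58780000 N.
σ₁ = P·E₁/ΣAE = 98300·110000/58780000 = 184 MPa.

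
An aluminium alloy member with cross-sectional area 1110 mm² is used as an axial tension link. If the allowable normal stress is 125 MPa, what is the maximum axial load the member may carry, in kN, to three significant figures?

P_max = σ_allow · A = 125 · 1110 = 138800 N = 138.8 kN.

139 kN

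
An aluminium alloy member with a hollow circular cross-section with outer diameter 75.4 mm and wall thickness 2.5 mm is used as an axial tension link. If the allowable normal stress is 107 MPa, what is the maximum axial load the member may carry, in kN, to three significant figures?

A = 572.6 mm².
P_max = σ_allow · A = 107 · 572.6 = 61260 N = 61.26 kN.

61.3 kN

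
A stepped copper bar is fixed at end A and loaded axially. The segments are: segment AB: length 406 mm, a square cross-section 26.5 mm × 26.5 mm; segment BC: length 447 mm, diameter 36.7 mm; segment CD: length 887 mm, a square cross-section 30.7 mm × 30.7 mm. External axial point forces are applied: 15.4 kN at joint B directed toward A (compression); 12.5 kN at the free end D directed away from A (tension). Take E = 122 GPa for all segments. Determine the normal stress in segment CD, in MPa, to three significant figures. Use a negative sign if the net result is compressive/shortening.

Internal axial forces (sectioning from the free end, tension +): N_CD = 12.5 kN, N_BC = 12.5 kN, N_AB = -2.9 kN.
A_CD = 942.5 mm².
σ_CD = N_CD/A_CD = 12500/942.5 = 13.26 MPa.

13.3 MPa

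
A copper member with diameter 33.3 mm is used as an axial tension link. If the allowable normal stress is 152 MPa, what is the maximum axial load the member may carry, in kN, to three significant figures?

132 kN

A = 870.9 mm².
P_max = σ_allow · A = 152 · 870.9 = 132400 N = 132.4 kN.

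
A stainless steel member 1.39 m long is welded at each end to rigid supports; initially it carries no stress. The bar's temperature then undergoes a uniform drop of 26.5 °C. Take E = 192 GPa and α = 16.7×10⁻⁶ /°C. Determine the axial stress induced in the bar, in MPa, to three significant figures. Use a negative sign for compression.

85.0 MPa

Free thermal expansion αLΔT = 16.7e-6 · 1390 · -26.5 = -0.6151 mm.
The walls impose strain ε = −(-0.6151)/1390 = 4.4255e-04; σ = Eε = 192000 · 4.4255e-04 = 84.97 MPa.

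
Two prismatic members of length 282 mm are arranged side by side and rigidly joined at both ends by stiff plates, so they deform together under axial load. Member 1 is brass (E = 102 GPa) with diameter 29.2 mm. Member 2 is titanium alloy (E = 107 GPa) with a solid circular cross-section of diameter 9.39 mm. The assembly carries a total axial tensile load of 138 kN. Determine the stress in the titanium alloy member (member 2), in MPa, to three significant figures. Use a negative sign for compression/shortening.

195 MPa

A_1 = 669.7 mm².
A_2 = 69.25 mm².
Equal strain + equilibrium ⇒ each member carries load in proportion to AE: A₁E₁ = 68310000 N, A₂E₂ = 7410000 N, ΣAE = 75720000 N.
σ₂ = P·E₂/ΣAE = 138000·107000/75720000 = 195 MPa.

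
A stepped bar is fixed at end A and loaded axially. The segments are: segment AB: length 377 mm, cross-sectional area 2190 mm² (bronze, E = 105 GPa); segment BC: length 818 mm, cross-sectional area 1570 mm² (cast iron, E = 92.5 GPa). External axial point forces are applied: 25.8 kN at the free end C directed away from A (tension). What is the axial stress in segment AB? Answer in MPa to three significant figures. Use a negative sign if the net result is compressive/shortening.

11.8 MPa

Internal axial forces (sectioning from the free end, tension +): N_BC = 25.8 kN, N_AB = 25.8 kN.
σ_AB = N_AB/A_AB = 25800/2190 = 11.78 MPa.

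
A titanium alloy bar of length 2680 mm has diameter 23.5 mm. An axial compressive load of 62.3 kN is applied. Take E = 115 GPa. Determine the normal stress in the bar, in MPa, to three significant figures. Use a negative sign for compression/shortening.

-144 MPa

A = 433.7 mm².
σ = N/A = -62300/433.7 = -143.6 MPa.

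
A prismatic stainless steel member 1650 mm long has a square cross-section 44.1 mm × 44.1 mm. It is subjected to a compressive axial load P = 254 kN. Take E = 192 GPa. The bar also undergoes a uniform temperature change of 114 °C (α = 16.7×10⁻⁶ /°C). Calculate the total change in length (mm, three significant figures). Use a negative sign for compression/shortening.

A = 1945 mm².
δ_mech = NL/(AE) = -254000·1650/(1945·192000) = -1.122 mm.
δ_thermal = αLΔT = 16.7e-6·1650·114 = 3.141 mm.
δ = δ_mech + δ_thermal = 2.019 mm.

2.02 mm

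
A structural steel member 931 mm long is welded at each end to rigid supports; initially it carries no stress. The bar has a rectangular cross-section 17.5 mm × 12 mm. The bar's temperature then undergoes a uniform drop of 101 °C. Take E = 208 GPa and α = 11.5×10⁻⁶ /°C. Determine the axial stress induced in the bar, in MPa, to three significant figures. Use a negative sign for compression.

242 MPa

Free thermal expansion αLΔT = 11.5e-6 · 931 · -101 = -1.081 mm.
The walls impose strain ε = −(-1.081)/931 = 1.1615e-03; σ = Eε = 208000 · 1.1615e-03 = 241.6 MPa.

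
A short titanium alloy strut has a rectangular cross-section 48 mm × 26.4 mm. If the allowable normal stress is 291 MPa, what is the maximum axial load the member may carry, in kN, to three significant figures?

A = 1267 mm².
P_max = σ_allow · A = 291 · 1267 = 368800 N = 368.8 kN.

369 kN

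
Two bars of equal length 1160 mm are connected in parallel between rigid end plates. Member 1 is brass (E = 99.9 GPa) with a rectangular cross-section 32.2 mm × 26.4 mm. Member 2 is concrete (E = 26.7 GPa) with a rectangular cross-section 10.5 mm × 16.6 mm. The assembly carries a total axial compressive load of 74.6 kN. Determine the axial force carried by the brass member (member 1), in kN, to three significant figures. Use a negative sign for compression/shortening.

-70.7 kN

A_1 = 850.1 mm².
A_2 = 174.3 mm².
Equal strain + equilibrium ⇒ each member carries load in proportion to AE: A₁E₁ = 84920000 N, A₂E₂ = 4654000 N, ΣAE = 89580000 N.
F₁ = P·A₁E₁/ΣAE = -74600·84920000/89580000 = -70720 N.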